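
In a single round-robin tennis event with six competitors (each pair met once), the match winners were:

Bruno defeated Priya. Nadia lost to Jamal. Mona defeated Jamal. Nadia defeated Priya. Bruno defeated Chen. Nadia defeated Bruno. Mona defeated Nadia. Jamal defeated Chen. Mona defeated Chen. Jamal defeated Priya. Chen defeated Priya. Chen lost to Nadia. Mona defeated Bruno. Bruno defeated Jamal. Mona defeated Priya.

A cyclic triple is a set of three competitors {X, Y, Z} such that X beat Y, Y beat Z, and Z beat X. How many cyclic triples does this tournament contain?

1

Of the C(6,3) = 20 triples, the cyclic ones are: {Jamal, Bruno, Nadia}.
That is 1.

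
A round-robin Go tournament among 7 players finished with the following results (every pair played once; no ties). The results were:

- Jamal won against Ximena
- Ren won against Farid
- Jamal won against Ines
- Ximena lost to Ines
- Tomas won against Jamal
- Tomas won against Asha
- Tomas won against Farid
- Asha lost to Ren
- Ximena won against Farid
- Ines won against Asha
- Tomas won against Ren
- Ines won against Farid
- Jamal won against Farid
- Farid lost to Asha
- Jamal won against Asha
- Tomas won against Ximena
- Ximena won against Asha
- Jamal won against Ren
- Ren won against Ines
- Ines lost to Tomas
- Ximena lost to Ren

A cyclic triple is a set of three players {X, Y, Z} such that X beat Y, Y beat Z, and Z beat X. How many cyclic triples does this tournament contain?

Win totals: Ines 3, Tomas 6, Farid 0, Jamal 5, Ximena 2, Asha 1, Ren 4.
A player with w wins dominates both others in C(w,2) triples; summing gives 3 + 15 + 0 + 10 + 1 + 0 + 6 = 35 transitive triples.
Total triples C(7,3) = 35, so cyclic triples = 35 − 35 = 0.

0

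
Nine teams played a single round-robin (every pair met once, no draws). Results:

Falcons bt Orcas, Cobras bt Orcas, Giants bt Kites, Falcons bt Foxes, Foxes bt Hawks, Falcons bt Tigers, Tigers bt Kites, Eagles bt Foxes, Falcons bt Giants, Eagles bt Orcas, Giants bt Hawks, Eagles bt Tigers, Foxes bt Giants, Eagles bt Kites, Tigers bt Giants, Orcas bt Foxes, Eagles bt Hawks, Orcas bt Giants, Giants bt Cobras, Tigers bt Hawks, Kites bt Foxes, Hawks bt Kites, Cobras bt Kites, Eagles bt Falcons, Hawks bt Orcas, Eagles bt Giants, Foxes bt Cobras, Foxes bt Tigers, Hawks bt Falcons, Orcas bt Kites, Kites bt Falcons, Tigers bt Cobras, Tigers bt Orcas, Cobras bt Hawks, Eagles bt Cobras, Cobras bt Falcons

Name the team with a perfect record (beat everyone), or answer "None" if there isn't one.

Eagles

Eagles has 8 wins out of 8 opponents — a perfect record.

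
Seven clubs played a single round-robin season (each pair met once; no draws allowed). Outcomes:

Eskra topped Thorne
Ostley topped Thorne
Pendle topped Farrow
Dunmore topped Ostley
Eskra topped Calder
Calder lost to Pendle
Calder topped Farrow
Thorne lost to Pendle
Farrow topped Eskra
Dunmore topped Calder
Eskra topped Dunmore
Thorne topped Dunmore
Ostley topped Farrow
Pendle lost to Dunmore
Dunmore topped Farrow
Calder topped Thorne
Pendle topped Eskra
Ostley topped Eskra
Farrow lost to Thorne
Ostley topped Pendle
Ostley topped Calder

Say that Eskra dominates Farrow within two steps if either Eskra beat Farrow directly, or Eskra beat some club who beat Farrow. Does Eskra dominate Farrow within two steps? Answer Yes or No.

Yes

Eskra did not beat Farrow directly.
Eskra beat Thorne, Calder, Dunmore. Of those, Thorne beat Farrow.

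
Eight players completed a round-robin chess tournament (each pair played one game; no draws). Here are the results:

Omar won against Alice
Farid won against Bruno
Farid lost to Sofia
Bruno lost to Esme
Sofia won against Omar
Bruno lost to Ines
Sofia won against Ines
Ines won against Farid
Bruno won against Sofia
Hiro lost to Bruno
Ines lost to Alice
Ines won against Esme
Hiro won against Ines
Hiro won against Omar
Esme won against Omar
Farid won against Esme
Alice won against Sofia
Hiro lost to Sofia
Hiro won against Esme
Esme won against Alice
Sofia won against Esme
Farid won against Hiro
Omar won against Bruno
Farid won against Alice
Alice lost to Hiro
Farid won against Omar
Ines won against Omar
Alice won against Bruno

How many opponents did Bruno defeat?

Bruno's results: beat Sofia, Hiro; lost to Omar, Ines, Farid, Esme, Alice.
That is 2 wins.

2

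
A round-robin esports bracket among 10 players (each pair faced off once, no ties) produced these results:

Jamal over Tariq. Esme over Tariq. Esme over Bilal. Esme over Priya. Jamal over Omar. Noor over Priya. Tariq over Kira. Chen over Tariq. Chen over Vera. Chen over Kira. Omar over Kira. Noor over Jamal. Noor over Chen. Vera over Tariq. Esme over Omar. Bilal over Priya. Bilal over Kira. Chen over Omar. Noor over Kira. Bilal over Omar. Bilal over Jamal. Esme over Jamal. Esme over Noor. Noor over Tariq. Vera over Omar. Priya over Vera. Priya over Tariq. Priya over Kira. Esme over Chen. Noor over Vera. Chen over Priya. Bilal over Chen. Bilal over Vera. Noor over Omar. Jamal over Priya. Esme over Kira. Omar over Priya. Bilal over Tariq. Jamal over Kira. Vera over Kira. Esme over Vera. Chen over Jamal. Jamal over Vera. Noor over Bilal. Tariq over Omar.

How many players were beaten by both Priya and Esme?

Priya beat: Vera, Tariq, Kira.
Esme beat: Priya, Vera, Chen, Omar, Noor, Jamal, Tariq, Bilal, Kira.
Both beat: Vera, Tariq, Kira — 3.

3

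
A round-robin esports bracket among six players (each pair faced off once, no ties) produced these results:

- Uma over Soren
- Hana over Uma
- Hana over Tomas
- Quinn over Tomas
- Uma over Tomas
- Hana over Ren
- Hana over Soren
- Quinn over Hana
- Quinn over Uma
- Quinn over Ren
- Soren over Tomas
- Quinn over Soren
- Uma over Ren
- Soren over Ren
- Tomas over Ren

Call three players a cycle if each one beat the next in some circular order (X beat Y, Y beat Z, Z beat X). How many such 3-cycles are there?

Of the C(6,3) = 20 triples, the cyclic ones are: none.
That is 0.

0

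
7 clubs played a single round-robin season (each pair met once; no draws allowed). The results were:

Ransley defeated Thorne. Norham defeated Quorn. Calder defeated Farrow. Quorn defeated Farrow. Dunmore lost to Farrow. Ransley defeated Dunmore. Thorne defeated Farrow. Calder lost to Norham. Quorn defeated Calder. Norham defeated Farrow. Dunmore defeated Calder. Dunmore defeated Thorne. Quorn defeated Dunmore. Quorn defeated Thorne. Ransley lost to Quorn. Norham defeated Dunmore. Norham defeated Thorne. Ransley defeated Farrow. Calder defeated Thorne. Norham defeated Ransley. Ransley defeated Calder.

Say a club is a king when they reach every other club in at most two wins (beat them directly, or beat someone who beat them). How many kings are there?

Dunmore cannot reach Ransley, Norham, Quorn in two steps.
Ransley cannot reach Norham, Quorn in two steps.
Norham reaches everyone (king).
Quorn cannot reach Norham in two steps.
Farrow cannot reach Ransley, Norham, Quorn in two steps.
Calder cannot reach Ransley, Norham, Quorn in two steps.
Thorne cannot reach Ransley, Norham, Quorn, Calder in two steps.
Kings: Norham — 1.

1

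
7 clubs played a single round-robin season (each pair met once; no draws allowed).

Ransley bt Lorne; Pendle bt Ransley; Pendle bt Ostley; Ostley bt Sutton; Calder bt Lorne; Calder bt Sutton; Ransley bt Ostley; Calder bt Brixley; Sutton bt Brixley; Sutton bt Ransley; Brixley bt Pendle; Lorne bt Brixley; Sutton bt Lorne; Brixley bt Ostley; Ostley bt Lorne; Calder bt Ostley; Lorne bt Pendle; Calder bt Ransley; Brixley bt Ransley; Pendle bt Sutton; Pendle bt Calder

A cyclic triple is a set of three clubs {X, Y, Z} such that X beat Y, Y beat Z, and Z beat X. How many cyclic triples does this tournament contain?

10

Win totals: Ransley 2, Sutton 3, Ostley 2, Calder 5, Pendle 4, Lorne 2, Brixley 3.
A club with w wins dominates both others in C(w,2) triples; summing gives 1 + 3 + 1 + 10 + 6 + 1 + 3 = 25 transitive triples.
Total triples C(7,3) = 35, so cyclic triples = 35 − 25 = 10.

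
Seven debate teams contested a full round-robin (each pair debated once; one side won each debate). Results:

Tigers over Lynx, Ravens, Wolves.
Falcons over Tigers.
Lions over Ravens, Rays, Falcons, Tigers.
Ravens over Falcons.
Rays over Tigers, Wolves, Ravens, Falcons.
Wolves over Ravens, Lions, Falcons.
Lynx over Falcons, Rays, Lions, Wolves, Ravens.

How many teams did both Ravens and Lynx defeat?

1

Ravens beat: Falcons.
Lynx beat: Lions, Rays, Wolves, Ravens, Falcons.
Both beat: Falcons — 1.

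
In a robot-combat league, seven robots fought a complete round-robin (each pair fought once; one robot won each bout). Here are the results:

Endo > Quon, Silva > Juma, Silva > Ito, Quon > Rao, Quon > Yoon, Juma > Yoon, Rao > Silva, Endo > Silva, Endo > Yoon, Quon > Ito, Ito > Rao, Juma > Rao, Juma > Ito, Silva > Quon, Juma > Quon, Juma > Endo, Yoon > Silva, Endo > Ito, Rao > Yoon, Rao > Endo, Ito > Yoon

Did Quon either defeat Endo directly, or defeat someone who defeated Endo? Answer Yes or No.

Yes

Quon did not beat Endo directly.
Quon beat Rao, Yoon, Ito. Of those, Rao beat Endo.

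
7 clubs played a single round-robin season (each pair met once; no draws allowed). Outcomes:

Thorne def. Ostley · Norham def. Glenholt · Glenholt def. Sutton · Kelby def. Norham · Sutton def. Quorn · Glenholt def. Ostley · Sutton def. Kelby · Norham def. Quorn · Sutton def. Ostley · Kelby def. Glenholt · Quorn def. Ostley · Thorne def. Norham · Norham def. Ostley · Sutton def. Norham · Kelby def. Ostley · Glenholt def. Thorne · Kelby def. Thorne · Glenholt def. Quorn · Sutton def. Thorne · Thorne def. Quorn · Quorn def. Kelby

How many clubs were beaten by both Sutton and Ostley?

0

Sutton beat: Norham, Ostley, Quorn, Thorne, Kelby.
Ostley beat: no one.
No one was beaten by both.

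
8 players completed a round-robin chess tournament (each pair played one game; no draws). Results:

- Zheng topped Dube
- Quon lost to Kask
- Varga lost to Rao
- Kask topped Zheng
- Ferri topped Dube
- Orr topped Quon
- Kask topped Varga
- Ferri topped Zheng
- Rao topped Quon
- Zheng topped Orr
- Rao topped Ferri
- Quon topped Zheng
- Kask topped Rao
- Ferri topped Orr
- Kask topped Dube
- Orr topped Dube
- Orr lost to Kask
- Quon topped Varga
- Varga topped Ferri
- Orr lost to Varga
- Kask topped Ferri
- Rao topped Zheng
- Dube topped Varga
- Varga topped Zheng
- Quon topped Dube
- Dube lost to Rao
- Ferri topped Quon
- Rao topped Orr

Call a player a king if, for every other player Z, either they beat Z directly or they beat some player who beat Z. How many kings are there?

1

Rao cannot reach Kask in two steps.
Dube cannot reach Rao, Quon, Kask in two steps.
Ferri cannot reach Rao, Kask in two steps.
Quon cannot reach Rao, Kask in two steps.
Orr cannot reach Rao, Ferri, Kask in two steps.
Varga cannot reach Rao, Kask in two steps.
Zheng cannot reach Rao, Ferri, Kask in two steps.
Kask reaches everyone (king).
Kings: Kask — 1.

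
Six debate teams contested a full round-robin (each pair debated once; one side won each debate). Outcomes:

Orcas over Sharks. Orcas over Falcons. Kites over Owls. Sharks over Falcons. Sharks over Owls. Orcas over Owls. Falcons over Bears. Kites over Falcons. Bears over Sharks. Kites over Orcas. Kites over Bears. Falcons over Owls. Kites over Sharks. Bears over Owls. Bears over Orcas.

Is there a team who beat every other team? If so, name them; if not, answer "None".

Kites

Kites has 5 wins out of 5 opponents — a perfect record.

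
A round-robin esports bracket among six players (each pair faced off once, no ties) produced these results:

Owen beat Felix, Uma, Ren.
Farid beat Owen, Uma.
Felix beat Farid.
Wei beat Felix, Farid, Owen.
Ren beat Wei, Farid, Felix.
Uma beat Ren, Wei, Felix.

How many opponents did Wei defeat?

Wei's results: beat Owen, Felix, Farid; lost to Uma, Ren.
That is 3 wins.

3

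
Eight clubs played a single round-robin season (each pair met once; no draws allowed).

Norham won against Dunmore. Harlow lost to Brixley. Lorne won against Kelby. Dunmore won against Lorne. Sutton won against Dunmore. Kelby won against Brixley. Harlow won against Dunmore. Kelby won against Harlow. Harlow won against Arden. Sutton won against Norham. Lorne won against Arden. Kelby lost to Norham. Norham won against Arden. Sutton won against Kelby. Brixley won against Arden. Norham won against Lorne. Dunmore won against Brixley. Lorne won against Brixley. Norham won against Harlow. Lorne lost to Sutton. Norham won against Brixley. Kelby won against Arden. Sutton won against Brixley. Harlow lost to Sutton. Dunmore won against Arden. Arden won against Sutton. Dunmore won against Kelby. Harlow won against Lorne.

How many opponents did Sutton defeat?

6

Sutton's results: beat Brixley, Kelby, Dunmore, Lorne, Harlow, Norham; lost to Arden.
That is 6 wins.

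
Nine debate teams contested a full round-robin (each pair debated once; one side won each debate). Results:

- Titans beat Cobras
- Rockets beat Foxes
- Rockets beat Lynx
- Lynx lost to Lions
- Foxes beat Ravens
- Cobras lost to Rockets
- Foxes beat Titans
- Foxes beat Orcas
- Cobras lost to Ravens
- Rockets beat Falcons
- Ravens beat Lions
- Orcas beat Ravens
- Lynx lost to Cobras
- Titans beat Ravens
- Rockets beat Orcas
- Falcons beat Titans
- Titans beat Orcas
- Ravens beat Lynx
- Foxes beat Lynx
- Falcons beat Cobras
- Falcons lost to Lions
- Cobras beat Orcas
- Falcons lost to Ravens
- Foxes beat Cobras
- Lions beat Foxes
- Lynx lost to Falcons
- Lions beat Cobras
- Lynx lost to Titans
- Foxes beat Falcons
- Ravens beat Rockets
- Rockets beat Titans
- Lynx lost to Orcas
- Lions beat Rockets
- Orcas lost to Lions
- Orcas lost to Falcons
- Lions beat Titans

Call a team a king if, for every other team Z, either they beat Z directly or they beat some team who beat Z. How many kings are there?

3

Lions reaches everyone (king).
Lynx cannot reach Lions, Rockets, Ravens, Cobras, Foxes, Falcons, Titans, Orcas in two steps.
Rockets cannot reach Lions in two steps.
Ravens reaches everyone (king).
Cobras cannot reach Lions, Rockets, Foxes, Falcons, Titans in two steps.
Foxes reaches everyone (king).
Falcons cannot reach Lions, Rockets, Foxes in two steps.
Titans cannot reach Foxes in two steps.
Orcas cannot reach Foxes, Titans in two steps.
Kings: Lions, Ravens, Foxes — 3.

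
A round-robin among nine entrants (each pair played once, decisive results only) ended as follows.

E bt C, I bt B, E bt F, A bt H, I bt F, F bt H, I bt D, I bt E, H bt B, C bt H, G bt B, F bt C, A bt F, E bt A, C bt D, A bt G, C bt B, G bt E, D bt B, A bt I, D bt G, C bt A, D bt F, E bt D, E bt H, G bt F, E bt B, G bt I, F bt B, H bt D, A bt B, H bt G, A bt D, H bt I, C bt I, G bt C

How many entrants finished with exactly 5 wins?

2

Win totals: A 6, B 0, C 5, D 3, E 6, F 3, G 5, H 4, I 4.
Exactly 5: C, G — 2 entrants.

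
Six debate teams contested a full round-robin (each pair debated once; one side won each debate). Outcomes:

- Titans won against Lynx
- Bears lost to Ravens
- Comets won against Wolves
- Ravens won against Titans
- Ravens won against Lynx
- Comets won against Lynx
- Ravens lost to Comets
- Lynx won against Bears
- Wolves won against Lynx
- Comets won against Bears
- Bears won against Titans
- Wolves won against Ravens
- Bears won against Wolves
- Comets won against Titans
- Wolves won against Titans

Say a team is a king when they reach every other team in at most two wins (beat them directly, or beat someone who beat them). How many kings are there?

Titans cannot reach Comets, Wolves, Ravens in two steps.
Comets reaches everyone (king).
Wolves cannot reach Comets in two steps.
Bears cannot reach Comets in two steps.
Lynx cannot reach Comets, Ravens in two steps.
Ravens cannot reach Comets in two steps.
Kings: Comets — 1.

1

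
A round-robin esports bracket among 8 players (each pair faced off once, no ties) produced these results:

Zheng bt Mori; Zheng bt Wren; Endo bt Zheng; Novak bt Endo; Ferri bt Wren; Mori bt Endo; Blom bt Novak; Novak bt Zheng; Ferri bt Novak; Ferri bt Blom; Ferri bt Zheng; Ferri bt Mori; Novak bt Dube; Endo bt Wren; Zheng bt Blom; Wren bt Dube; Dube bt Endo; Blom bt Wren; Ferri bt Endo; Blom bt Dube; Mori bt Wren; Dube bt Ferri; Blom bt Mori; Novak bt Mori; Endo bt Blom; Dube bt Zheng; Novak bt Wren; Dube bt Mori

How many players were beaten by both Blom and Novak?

3

Blom beat: Dube, Wren, Novak, Mori.
Novak beat: Dube, Endo, Wren, Mori, Zheng.
Both beat: Dube, Wren, Mori — 3.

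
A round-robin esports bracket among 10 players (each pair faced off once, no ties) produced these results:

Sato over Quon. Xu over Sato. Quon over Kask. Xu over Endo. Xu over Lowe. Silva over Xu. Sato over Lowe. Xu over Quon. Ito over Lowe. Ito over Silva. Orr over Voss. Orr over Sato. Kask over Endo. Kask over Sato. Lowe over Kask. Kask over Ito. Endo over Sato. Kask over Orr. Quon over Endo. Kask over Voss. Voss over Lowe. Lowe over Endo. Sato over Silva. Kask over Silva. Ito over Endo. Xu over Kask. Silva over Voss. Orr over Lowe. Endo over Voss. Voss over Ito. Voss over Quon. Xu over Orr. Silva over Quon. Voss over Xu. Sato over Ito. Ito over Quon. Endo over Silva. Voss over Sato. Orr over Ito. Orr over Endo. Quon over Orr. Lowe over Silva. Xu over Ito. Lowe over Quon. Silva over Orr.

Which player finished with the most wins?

Xu

Win totals: Quon 3, Voss 5, Sato 4, Endo 3, Kask 6, Orr 5, Silva 4, Xu 7, Ito 4, Lowe 4.
Xu leads with 7 wins (next highest: 6).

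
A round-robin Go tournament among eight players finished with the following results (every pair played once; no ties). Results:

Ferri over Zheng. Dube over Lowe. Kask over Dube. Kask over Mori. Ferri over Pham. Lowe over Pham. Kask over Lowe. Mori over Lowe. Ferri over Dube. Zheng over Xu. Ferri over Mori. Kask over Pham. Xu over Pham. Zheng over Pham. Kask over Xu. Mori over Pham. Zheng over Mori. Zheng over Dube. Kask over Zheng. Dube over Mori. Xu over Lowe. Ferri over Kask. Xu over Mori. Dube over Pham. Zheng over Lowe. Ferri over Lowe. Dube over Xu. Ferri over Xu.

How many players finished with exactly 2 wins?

Win totals: Ferri 7, Zheng 5, Kask 6, Pham 0, Mori 2, Lowe 1, Dube 4, Xu 3.
Exactly 2: Mori — 1 player.

1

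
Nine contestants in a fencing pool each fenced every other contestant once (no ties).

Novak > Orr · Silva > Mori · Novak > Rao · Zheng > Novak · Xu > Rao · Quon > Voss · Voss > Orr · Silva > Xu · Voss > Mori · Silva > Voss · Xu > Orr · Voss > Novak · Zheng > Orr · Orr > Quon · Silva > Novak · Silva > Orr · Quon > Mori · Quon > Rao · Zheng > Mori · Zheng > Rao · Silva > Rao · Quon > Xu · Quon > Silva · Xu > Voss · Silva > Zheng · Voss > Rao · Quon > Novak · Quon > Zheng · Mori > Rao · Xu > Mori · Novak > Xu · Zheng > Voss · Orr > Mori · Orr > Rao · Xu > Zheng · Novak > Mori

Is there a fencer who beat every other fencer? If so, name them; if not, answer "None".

Highest win total is Silva with 7 (out of 8 possible).
Silva lost to Quon, so no fencer went undefeated.

None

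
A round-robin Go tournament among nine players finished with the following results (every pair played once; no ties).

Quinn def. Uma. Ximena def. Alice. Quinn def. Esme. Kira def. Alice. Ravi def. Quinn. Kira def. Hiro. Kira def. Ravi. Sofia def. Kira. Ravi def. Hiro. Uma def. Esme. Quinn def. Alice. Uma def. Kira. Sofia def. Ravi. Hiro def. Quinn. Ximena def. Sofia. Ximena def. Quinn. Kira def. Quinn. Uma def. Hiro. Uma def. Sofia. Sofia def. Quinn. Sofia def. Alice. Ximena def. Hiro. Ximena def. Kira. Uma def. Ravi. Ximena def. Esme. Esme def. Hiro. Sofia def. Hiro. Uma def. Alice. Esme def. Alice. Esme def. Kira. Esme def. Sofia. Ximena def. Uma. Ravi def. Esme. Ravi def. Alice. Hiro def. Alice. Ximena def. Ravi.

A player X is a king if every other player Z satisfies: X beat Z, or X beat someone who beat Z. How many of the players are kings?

Ravi cannot reach Ximena in two steps.
Esme cannot reach Uma, Ximena in two steps.
Sofia cannot reach Ximena in two steps.
Hiro cannot reach Ravi, Sofia, Ximena, Kira in two steps.
Uma cannot reach Ximena in two steps.
Ximena reaches everyone (king).
Quinn cannot reach Ximena in two steps.
Alice cannot reach Ravi, Esme, Sofia, Hiro, Uma, Ximena, Quinn, Kira in two steps.
Kira cannot reach Sofia, Ximena in two steps.
Kings: Ximena — 1.

1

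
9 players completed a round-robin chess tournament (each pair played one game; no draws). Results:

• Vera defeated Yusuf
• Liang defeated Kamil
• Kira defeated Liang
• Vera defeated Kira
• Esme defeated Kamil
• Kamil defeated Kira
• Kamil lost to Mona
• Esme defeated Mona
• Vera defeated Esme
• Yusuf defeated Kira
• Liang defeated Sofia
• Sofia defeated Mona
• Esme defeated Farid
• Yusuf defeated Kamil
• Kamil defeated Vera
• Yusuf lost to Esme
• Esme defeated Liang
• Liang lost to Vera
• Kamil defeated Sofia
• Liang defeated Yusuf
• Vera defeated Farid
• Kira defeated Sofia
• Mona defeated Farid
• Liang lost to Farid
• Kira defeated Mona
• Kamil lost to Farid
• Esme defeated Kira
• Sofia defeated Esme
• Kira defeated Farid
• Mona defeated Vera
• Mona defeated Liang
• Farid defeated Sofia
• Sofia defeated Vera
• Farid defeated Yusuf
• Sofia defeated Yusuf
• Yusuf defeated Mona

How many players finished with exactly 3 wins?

Win totals: Vera 5, Kira 4, Yusuf 3, Sofia 4, Kamil 3, Mona 4, Liang 3, Farid 4, Esme 6.
Exactly 3: Yusuf, Kamil, Liang — 3 players.

3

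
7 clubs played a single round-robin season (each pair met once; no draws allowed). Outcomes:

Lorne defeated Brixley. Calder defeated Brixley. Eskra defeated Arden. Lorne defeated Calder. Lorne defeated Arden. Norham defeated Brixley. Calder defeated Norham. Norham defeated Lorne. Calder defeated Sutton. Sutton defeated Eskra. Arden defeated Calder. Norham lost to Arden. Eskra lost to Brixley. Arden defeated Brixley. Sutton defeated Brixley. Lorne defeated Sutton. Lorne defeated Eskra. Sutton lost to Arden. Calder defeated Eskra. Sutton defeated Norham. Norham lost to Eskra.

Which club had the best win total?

Win totals: Arden 4, Norham 2, Calder 4, Brixley 1, Lorne 5, Eskra 2, Sutton 3.
Lorne leads with 5 wins (next highest: 4).

Lorne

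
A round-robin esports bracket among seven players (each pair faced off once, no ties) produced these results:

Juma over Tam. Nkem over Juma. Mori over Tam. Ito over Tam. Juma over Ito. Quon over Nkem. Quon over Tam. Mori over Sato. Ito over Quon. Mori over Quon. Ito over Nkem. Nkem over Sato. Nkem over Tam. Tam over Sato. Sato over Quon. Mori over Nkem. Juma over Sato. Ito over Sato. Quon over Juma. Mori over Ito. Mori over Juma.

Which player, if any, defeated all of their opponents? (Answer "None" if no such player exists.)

Mori

Mori has 6 wins out of 6 opponents — a perfect record.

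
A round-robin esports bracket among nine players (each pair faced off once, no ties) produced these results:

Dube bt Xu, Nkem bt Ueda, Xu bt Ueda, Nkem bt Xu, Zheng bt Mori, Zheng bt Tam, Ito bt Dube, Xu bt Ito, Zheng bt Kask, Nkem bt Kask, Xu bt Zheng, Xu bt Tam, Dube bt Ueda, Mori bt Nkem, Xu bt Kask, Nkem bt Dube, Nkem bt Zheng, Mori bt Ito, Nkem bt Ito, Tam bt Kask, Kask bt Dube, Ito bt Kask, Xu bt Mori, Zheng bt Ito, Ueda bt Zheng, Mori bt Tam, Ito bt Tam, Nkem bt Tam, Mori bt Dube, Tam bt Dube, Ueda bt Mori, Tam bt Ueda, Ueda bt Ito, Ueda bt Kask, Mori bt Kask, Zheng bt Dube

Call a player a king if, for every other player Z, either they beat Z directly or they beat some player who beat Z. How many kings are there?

Tam cannot reach Nkem in two steps.
Ito cannot reach Mori, Nkem, Zheng in two steps.
Kask cannot reach Tam, Ito, Mori, Nkem, Zheng in two steps.
Ueda cannot reach Xu in two steps.
Xu reaches everyone (king).
Mori reaches everyone (king).
Nkem reaches everyone (king).
Zheng reaches everyone (king).
Dube cannot reach Nkem in two steps.
Kings: Xu, Mori, Nkem, Zheng — 4.

4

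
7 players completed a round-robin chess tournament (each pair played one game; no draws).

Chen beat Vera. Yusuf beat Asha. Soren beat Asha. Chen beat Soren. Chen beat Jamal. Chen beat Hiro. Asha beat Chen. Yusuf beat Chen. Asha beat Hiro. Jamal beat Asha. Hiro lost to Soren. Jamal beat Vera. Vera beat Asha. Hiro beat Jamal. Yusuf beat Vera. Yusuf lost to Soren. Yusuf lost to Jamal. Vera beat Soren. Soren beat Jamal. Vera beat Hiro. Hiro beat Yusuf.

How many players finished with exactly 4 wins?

2

Win totals: Chen 4, Yusuf 3, Vera 3, Jamal 3, Soren 4, Hiro 2, Asha 2.
Exactly 4: Chen, Soren — 2 players.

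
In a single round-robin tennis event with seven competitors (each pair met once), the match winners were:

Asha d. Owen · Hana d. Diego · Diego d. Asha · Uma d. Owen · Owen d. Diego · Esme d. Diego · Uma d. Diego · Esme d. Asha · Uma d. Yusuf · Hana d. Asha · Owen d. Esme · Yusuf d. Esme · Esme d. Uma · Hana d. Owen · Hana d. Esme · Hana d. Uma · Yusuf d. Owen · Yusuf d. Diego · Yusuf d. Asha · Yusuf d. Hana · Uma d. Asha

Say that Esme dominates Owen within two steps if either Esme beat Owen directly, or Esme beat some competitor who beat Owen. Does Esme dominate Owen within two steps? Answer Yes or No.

Yes

Esme did not beat Owen directly.
Esme beat Diego, Asha, Uma. Of those, Asha beat Owen.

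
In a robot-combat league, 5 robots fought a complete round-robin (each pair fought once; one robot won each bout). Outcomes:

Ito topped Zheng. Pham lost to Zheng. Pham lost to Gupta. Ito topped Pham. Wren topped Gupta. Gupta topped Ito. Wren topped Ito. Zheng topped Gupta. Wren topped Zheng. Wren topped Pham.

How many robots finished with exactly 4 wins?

Win totals: Wren 4, Zheng 2, Pham 0, Gupta 2, Ito 2.
Exactly 4: Wren — 1 robot.

1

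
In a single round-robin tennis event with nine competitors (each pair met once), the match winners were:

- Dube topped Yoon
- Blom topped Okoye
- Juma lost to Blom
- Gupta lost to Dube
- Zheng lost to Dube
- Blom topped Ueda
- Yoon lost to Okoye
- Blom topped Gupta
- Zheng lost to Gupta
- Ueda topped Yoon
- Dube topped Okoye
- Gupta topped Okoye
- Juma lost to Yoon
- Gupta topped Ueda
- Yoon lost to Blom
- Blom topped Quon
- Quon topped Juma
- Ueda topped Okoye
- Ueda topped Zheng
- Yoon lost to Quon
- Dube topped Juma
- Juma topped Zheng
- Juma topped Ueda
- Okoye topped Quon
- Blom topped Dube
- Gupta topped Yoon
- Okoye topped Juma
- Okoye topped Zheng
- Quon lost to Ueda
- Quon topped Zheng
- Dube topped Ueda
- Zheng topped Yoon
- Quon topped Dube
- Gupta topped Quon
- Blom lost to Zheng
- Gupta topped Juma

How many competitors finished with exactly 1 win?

Win totals: Ueda 4, Quon 4, Dube 6, Blom 7, Zheng 2, Yoon 1, Juma 2, Gupta 6, Okoye 4.
Exactly 1: Yoon — 1 competitor.

1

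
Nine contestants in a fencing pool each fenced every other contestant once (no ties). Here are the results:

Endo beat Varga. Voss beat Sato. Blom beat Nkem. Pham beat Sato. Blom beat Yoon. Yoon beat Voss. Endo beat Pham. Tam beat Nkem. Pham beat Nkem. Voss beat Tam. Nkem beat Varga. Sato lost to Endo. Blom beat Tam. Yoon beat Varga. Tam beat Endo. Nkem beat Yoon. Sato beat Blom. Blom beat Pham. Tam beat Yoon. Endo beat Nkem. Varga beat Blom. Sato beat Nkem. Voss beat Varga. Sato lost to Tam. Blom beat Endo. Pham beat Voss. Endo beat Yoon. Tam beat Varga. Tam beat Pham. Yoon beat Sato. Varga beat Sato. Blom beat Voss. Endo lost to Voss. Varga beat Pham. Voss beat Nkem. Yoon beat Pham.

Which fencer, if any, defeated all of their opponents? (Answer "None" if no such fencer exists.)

Highest win total is Tam with 6 (out of 8 possible).
Tam lost to Blom, Voss, so no fencer went undefeated.

None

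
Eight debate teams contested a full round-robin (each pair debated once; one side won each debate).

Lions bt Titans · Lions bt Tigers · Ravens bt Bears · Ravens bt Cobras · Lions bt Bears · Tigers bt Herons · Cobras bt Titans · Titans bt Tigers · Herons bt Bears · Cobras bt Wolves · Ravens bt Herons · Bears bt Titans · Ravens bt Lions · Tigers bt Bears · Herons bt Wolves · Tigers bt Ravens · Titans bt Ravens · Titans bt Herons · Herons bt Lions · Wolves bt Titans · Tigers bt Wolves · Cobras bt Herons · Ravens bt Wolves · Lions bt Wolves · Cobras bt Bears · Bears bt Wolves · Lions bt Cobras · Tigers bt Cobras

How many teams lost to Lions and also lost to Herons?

2

Lions beat: Cobras, Bears, Tigers, Titans, Wolves.
Herons beat: Bears, Lions, Wolves.
Both beat: Bears, Wolves — 2.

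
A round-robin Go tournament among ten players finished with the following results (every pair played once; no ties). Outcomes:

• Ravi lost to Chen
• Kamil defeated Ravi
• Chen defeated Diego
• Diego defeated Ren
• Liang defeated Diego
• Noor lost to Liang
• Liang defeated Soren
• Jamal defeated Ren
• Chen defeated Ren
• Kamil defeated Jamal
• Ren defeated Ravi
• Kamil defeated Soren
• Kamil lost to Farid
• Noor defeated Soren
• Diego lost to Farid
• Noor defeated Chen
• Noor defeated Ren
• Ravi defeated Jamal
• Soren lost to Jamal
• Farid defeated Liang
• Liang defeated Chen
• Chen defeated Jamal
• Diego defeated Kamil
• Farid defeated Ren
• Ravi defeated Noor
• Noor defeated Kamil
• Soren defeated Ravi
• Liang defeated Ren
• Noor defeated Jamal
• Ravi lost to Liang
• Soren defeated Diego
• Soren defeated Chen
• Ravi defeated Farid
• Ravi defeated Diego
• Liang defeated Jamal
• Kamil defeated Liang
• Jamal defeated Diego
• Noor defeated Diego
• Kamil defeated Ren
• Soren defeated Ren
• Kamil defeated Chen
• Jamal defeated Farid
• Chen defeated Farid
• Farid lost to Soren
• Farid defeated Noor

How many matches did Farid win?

5

Farid's results: beat Ren, Diego, Noor, Liang, Kamil; lost to Ravi, Chen, Soren, Jamal.
That is 5 wins.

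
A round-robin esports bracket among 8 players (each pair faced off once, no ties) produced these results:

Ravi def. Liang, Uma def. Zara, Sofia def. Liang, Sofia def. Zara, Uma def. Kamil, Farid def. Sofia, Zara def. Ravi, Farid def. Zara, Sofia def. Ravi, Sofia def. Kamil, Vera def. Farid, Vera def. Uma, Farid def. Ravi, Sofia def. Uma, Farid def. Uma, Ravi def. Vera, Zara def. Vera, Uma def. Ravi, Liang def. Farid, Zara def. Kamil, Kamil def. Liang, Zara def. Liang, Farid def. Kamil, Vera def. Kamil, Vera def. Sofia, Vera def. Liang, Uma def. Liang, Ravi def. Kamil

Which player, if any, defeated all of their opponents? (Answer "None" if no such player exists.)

None

Highest win total is Vera with 5 (out of 7 possible).
Vera lost to Ravi, Zara, so no player went undefeated.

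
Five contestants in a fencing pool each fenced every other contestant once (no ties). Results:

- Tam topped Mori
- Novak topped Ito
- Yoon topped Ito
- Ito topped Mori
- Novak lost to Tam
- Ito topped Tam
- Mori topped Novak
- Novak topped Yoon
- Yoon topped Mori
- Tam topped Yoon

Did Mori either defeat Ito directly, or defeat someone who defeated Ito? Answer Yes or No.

Mori did not beat Ito directly.
Mori beat Novak. Of those, Novak beat Ito.

Yes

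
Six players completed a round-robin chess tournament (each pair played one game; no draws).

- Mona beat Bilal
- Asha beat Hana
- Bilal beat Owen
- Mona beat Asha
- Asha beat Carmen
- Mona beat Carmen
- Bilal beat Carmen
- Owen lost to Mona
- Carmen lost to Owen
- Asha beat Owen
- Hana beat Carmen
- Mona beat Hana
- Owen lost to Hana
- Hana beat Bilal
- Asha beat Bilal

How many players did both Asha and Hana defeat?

Asha beat: Owen, Hana, Bilal, Carmen.
Hana beat: Owen, Bilal, Carmen.
Both beat: Owen, Bilal, Carmen — 3.

3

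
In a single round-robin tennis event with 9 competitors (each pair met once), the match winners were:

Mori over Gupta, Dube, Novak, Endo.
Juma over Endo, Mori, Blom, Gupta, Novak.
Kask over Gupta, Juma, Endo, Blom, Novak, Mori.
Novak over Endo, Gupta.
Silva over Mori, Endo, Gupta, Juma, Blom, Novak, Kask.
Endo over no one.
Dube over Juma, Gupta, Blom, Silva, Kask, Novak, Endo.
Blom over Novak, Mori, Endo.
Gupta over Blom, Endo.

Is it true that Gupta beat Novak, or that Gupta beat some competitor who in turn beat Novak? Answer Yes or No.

Gupta did not beat Novak directly.
Gupta beat Blom, Endo. Of those, Blom beat Novak.

Yes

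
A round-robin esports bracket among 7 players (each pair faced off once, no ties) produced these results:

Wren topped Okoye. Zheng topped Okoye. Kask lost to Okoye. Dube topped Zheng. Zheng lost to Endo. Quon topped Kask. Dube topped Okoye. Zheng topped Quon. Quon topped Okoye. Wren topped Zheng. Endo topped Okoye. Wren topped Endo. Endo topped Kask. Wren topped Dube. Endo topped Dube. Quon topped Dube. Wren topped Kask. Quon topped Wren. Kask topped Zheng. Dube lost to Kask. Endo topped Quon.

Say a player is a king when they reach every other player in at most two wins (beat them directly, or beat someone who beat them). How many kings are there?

3

Endo reaches everyone (king).
Okoye cannot reach Endo, Quon, Wren in two steps.
Quon reaches everyone (king).
Zheng cannot reach Endo in two steps.
Wren reaches everyone (king).
Dube cannot reach Endo, Wren in two steps.
Kask cannot reach Endo, Wren in two steps.
Kings: Endo, Quon, Wren — 3.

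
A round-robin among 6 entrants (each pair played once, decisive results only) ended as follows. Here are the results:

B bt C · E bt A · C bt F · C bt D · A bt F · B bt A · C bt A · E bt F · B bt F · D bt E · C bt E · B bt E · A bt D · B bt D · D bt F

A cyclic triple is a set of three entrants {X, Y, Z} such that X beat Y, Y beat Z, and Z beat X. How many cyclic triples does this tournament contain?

1

Win totals: A 2, B 5, C 4, D 2, E 2, F 0.
An entrant with w wins dominates both others in C(w,2) triples; summing gives 1 + 10 + 6 + 1 + 1 + 0 = 19 transitive triples.
Total triples C(6,3) = 20, so cyclic triples = 20 − 19 = 1.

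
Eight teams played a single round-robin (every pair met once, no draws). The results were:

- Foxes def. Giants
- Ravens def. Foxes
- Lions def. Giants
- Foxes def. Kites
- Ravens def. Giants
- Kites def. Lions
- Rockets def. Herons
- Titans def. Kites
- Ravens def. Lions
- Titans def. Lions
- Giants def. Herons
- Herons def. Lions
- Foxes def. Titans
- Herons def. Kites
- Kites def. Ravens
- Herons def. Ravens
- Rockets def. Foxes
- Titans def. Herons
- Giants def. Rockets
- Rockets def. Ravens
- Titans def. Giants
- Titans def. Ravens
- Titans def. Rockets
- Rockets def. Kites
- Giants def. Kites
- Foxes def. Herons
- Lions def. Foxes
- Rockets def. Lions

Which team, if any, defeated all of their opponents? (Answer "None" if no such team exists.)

None

Highest win total is Titans with 6 (out of 7 possible).
Titans lost to Foxes, so no team went undefeated.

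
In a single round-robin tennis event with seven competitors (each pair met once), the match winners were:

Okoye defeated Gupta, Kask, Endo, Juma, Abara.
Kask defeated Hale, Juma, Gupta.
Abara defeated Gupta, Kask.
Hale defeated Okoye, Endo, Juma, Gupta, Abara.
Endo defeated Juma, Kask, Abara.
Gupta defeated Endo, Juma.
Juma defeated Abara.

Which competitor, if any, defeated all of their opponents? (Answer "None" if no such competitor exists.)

Highest win total is Okoye with 5 (out of 6 possible).
Okoye lost to Hale, so no competitor went undefeated.

None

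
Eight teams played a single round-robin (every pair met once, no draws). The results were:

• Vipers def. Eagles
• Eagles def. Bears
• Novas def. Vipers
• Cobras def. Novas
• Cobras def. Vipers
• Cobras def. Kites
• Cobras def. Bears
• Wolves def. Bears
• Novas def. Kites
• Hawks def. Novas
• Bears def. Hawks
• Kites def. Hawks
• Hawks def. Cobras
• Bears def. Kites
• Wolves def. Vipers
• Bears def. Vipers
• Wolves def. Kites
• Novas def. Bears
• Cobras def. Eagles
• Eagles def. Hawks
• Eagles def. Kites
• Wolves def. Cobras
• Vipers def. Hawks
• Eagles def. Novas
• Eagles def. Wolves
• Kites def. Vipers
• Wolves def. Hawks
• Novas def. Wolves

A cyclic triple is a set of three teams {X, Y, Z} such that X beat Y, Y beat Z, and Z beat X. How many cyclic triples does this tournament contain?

14

Win totals: Novas 4, Cobras 5, Kites 2, Eagles 5, Bears 3, Wolves 5, Vipers 2, Hawks 2.
A team with w wins dominates both others in C(w,2) triples; summing gives 6 + 10 + 1 + 10 + 3 + 10 + 1 + 1 = 42 transitive triples.
Total triples C(8,3) = 56, so cyclic triples = 56 − 42 = 14.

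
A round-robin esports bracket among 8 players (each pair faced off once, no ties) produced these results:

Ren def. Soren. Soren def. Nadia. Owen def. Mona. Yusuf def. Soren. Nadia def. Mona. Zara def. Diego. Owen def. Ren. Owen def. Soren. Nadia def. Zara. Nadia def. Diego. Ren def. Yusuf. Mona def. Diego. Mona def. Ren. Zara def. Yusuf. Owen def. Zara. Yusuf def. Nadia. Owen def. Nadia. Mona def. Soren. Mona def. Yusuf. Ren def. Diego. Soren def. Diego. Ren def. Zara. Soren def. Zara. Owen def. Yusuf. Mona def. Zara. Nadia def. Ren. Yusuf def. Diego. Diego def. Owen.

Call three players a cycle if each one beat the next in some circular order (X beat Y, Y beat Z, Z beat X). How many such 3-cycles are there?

12

Win totals: Ren 4, Soren 3, Diego 1, Zara 2, Mona 5, Yusuf 3, Owen 6, Nadia 4.
A player with w wins dominates both others in C(w,2) triples; summing gives 6 + 3 + 0 + 1 + 10 + 3 + 15 + 6 = 44 transitive triples.
Total triples C(8,3) = 56, so cyclic triples = 56 − 44 = 12.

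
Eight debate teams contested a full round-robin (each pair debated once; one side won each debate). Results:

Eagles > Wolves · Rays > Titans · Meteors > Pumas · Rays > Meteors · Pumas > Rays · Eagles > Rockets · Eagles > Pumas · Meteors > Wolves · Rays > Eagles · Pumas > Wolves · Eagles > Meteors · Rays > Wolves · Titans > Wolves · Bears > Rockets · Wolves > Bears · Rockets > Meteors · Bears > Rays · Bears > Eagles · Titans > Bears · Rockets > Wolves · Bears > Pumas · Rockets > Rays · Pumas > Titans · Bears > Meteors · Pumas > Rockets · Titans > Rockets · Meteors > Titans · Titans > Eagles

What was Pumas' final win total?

4

Pumas' results: beat Rays, Rockets, Titans, Wolves; lost to Bears, Meteors, Eagles.
That is 4 wins.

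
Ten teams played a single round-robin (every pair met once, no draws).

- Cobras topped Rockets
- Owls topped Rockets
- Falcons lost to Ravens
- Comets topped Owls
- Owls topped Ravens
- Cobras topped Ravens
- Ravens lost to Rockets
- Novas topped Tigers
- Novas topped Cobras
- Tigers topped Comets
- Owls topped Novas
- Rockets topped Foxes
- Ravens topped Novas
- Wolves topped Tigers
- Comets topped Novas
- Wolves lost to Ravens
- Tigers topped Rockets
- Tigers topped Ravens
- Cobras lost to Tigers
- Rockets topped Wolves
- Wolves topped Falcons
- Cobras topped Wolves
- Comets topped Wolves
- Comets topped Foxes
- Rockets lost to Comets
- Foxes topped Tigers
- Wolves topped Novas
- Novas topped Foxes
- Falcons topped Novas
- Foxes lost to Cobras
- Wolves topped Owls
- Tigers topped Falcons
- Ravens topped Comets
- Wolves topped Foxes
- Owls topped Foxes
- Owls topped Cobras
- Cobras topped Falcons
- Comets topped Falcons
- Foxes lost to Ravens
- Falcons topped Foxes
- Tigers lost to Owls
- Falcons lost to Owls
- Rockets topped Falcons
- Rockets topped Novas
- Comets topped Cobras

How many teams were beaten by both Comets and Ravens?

Comets beat: Wolves, Owls, Cobras, Rockets, Falcons, Novas, Foxes.
Ravens beat: Wolves, Comets, Falcons, Novas, Foxes.
Both beat: Wolves, Falcons, Novas, Foxes — 4.

4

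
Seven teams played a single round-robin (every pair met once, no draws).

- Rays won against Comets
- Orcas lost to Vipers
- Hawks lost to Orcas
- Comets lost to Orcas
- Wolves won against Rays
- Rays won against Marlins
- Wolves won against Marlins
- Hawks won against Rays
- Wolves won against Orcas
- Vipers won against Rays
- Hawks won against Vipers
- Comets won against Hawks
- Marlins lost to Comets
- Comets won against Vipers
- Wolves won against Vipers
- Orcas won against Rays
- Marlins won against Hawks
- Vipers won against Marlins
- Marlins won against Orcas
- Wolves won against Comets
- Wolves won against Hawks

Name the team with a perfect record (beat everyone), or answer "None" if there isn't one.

Wolves

Wolves has 6 wins out of 6 opponents — a perfect record.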